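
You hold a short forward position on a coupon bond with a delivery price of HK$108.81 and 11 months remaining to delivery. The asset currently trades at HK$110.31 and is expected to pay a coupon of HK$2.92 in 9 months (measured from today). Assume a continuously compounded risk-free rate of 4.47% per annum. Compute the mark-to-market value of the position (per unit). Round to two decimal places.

PV(remaining coupons) I = 2.92·e^(−0.0447·9/12) = 2.8237
Current forward F = (S − I)·e^(rT) = (110.31 − 2.8237)·e^(0.0447·11/12) = 107.4863 × 1.041826 = 111.9820
Value (long) = (F − K)·e^(−rT) = (111.9820 − 108.81) × 0.959853 = 3.0447
Short position value = −(long value) = -HK$3.04

-HK$3.04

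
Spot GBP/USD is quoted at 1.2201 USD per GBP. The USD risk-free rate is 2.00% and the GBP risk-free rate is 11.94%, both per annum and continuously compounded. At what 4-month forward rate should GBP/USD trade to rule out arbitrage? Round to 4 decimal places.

F = S·e^((r_USD − r_GBP)T) = 1.2201 · e^((0.0200 − 0.1194) × 4/12)
= 1.2201 · e^-0.033133 = 1.2201 × 0.967410
F = 1.1803 USD per GBP

1.1803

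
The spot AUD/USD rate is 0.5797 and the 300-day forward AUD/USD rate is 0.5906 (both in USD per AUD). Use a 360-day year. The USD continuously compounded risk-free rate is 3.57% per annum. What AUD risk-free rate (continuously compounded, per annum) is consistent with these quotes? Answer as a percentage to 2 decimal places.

1.33%

F = S·e^((r_USD − r_AUD)T) ⇒ r_AUD = r_USD − ln(F/S)/T
ln(0.5906/0.5797) = 0.018628; /(300/360) = 0.022354
r_AUD = 0.0357 − 0.022354 = 0.013346
r_AUD = 1.33%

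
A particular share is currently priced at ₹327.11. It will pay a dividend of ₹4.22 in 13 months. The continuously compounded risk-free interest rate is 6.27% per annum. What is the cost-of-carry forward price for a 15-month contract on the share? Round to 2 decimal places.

PV(dividends) I = 4.22·e^(−0.0627·13/12)
I = 3.9429
F = (S − I)·e^(rT) = (327.11 − 3.9429) · e^(0.0627·15/12)
= 323.1671 · e^0.078375 = 323.1671 × 1.081528 = ₹349.51

₹349.51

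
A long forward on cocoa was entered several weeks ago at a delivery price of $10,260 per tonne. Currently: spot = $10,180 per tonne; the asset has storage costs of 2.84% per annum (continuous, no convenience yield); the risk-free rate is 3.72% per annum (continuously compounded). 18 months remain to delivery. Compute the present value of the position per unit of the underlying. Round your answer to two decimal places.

Current fair forward for the remaining 18 months: F = S·e^((r + u)·T), (r + u) = 0.0372 + 0.0284 = 0.0656
F = 10180 · e^(0.0656 × 18/12) = 10180 × 1.10340406 = 11232.6533
Value of long forward = (F − K)·e^(−rT) = (11232.6533 − 10260) · e^(−0.0372·18/12)
= 972.6533 × 0.94572826 = 919.87

$919.87 per tonne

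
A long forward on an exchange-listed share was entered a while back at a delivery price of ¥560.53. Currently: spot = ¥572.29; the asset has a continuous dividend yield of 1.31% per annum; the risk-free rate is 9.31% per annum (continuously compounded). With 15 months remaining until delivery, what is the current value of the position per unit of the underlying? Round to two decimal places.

Current fair forward for the remaining 15 months: F = S·e^((r − q)·T), (r − q) = 0.0931 − 0.0131 = 0.0800
F = 572.29 · e^(0.0800 × 15/12) = 572.29 × 1.105171 = 632.4783
Value of long forward = (F − K)·e^(−rT) = (632.4783 − 560.53) · e^(−0.0931·15/12)
= 71.9483 × 0.890141 = 64.04

¥64.04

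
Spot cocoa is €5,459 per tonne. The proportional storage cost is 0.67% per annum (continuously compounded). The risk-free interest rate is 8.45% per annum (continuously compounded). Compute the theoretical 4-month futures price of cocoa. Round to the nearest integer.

€5,628 per tonne

Net carry = r + u − y = 0.0845 + 0.0067 − 0.0000 = 0.0912
F = S·e^((r+u−y)T) = 5459 · e^(0.0912 × 4/12) = 5459 · e^0.030400
= 5459 × 1.030867 = €5,628 per tonne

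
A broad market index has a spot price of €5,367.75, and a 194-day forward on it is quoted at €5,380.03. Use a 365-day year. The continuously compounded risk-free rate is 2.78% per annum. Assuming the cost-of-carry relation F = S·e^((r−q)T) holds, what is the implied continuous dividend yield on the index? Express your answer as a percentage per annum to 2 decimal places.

2.35%

From F = S·e^((r−q)T): (r − q) = ln(F/S)/T
ln(5380.03/5367.75) = ln(1.002288) = 0.002285
(r − q) = 0.002285 / (194/365) = 0.004299
q = r − ln(F/S)/T = 0.0278 − 0.004299 = 0.023501
q = 2.35%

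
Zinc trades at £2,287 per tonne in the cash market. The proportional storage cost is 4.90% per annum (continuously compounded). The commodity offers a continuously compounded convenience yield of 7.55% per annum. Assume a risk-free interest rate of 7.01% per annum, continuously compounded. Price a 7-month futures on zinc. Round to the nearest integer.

£2,346 per tonne

Net carry = r + u − y = 0.0701 + 0.0490 − 0.0755 = 0.0436
F = S·e^((r+u−y)T) = 2287 · e^(0.0436 × 7/12) = 2287 · e^0.025433
= 2287 × 1.025759 = £2,346 per tonne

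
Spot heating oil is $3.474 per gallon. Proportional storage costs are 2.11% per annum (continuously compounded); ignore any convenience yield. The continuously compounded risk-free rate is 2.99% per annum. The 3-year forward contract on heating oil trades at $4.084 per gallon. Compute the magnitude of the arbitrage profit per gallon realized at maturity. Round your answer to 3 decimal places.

Fair forward: F* = S·e^(carry·T), with carry = (r + u) = 0.0299 + 0.0211 = 0.0510
F* = 3.474 · e^(0.0510 × 3) = 3.474 · e^0.153000 = 3.474 × 1.165325 = $4.0483
Market $4.084 > fair $4.0483: forward overpriced → cash-and-carry (buy spot, short the forward).
At maturity, profit = |F_mkt − F*| = |4.084 − 4.0483| = $0.036 per gallon

$0.036 per gallon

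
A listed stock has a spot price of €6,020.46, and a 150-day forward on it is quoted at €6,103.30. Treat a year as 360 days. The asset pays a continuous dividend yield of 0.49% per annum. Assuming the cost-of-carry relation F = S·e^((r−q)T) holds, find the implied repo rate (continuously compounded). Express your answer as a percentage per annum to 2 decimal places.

From F = S·e^((r−q)T): (r − q) = ln(F/S)/T
ln(6103.30/6020.46) = ln(1.013760) = 0.013666
(r − q) = 0.013666 / (150/360) = 0.032798
r = ln(F/S)/T + q = 0.032798 + 0.0049 = 0.037698
r = 3.77%

3.77%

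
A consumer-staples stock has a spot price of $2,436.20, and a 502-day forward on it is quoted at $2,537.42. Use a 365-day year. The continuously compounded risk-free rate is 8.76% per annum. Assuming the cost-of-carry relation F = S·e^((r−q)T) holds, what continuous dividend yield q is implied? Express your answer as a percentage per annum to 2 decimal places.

5.80%

From F = S·e^((r−q)T): (r − q) = ln(F/S)/T
ln(2537.42/2436.20) = ln(1.041548) = 0.040708
(r − q) = 0.040708 / (502/365) = 0.029598
q = r − ln(F/S)/T = 0.0876 − 0.029598 = 0.058002
q = 5.80%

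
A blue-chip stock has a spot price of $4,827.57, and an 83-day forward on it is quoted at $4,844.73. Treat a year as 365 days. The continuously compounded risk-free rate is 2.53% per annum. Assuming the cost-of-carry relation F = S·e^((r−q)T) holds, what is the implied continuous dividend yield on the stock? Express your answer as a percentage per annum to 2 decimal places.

From F = S·e^((r−q)T): (r − q) = ln(F/S)/T
ln(4844.73/4827.57) = ln(1.003555) = 0.003549
(r − q) = 0.003549 / (83/365) = 0.015607
q = r − ln(F/S)/T = 0.0253 − 0.015607 = 0.009693
q = 0.97%

0.97%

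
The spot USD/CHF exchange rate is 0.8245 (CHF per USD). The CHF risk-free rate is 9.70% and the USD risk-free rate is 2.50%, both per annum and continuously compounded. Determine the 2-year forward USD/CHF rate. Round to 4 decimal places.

0.9522

F = S·e^((r_CHF − r_USD)T) = 0.8245 · e^((0.0970 − 0.0250) × 2)
= 0.8245 · e^0.144000 = 0.8245 × 1.154884
F = 0.9522 CHF per USD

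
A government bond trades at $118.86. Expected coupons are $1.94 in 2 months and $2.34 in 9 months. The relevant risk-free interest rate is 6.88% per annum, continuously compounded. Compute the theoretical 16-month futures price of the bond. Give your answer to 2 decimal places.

$125.74

PV(coupons) I = 1.94·e^(−0.0688·2/12) + 2.34·e^(−0.0688·9/12)
I = 1.9179 + 2.2223 = 4.1402
F = (S − I)·e^(rT) = (118.86 − 4.1402) · e^(0.0688·16/12)
= 114.7198 · e^0.091733 = 114.7198 × 1.096072 = $125.74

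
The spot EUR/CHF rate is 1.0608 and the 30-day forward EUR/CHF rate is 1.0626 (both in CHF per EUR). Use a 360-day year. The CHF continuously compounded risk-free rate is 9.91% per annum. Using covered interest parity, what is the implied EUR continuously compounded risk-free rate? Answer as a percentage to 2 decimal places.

7.88%

F = S·e^((r_CHF − r_EUR)T) ⇒ r_EUR = r_CHF − ln(F/S)/T
ln(1.0626/1.0608) = 0.001695; /(30/360) = 0.020340
r_EUR = 0.0991 − 0.020340 = 0.078760
r_EUR = 7.88%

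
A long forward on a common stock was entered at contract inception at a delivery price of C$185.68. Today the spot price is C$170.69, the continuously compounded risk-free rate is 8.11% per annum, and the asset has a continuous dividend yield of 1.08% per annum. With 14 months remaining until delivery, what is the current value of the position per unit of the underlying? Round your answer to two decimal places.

-C$0.36

Current fair forward for the remaining 14 months: F = S·e^((r − q)·T), (r − q) = 0.0811 − 0.0108 = 0.0703
F = 170.69 · e^(0.0703 × 14/12) = 170.69 × 1.085474 = 185.2796
Value of long forward = (F − K)·e^(−rT) = (185.2796 − 185.68) · e^(−0.0811·14/12)
= -0.4004 × 0.909722 = -0.36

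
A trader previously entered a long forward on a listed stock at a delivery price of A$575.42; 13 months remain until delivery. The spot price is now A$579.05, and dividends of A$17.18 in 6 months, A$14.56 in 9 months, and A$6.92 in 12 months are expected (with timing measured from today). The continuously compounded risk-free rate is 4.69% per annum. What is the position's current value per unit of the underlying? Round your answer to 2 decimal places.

-A$5.31

PV(remaining dividends) I = 17.18·e^(−0.0469·6/12) + 14.56·e^(−0.0469·9/12) + 6.92·e^(−0.0469·12/12) = 37.4415
Current forward F = (S − I)·e^(rT) = (579.05 − 37.4415)·e^(0.0469·13/12) = 541.6085 × 1.052121 = 569.8377
Value (long) = (F − K)·e^(−rT) = (569.8377 − 575.42) × 0.950461 = -5.3058
Value = -A$5.31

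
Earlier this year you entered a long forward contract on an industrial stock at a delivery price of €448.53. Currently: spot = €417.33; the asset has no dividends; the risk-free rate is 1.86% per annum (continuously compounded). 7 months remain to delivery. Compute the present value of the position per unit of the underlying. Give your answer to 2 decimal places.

-€26.36

Current fair forward for the remaining 7 months: F = S·e^(r·T), r = 0.0186
F = 417.33 · e^(0.0186 × 7/12) = 417.33 × 1.010909 = 421.8827
Value of long forward = (F − K)·e^(−rT) = (421.8827 − 448.53) · e^(−0.0186·7/12)
= -26.6473 × 0.989209 = -26.36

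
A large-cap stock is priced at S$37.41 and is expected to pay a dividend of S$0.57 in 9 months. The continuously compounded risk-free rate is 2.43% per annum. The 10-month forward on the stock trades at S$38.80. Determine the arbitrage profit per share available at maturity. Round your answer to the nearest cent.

S$1.20 per share

PV(dividends) I = 0.57·e^(−0.0243·9/12) = 0.5597
Fair forward F* = (S − I)·e^(rT) = (37.41 − 0.5597)·e^0.020250 = 36.8503 × 1.020456 = 37.6041
Market S$38.80 > fair 37.6041: forward overpriced → cash-and-carry (borrow at r, buy the stock and collect the dividends, short the forward).
Profit at T = |F_mkt − F*| = |38.80 − 37.6041| = S$1.20 per share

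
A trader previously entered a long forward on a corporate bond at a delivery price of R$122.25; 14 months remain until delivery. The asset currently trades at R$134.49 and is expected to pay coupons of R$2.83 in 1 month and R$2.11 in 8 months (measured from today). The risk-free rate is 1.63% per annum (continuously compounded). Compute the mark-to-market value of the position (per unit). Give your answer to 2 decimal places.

PV(remaining coupons) I = 2.83·e^(−0.0163·1/12) + 2.11·e^(−0.0163·8/12) = 4.9134
Current forward F = (S − I)·e^(rT) = (134.49 − 4.9134)·e^(0.0163·14/12) = 129.5766 × 1.019199 = 132.0643
Value (long) = (F − K)·e^(−rT) = (132.0643 − 122.25) × 0.981163 = 9.6294
Value = R$9.63

R$9.63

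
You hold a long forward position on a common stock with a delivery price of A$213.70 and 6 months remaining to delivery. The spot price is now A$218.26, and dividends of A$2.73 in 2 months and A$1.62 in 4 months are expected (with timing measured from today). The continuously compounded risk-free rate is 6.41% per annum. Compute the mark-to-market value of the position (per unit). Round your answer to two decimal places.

PV(remaining dividends) I = 2.73·e^(−0.0641·2/12) + 1.62·e^(−0.0641·4/12) = 4.2867
Current forward F = (S − I)·e^(rT) = (218.26 − 4.2867)·e^(0.0641·6/12) = 213.9733 × 1.032569 = 220.9422
Value (long) = (F − K)·e^(−rT) = (220.9422 − 213.70) × 0.968458 = 7.0138
Value = A$7.01

A$7.01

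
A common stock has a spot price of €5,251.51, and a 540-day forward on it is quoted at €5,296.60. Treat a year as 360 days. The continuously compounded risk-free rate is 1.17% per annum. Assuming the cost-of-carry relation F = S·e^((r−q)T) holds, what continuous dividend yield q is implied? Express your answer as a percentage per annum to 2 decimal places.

0.60%

From F = S·e^((r−q)T): (r − q) = ln(F/S)/T
ln(5296.60/5251.51) = ln(1.008586) = 0.008549
(r − q) = 0.008549 / (540/360) = 0.005699
q = r − ln(F/S)/T = 0.0117 − 0.005699 = 0.006001
q = 0.60%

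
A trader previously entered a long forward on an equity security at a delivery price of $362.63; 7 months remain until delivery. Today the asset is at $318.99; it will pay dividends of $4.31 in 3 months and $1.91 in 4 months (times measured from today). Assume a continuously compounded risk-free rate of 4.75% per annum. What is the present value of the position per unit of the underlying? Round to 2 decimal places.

PV(remaining dividends) I = 4.31·e^(−0.0475·3/12) + 1.91·e^(−0.0475·4/12) = 6.1391
Current forward F = (S − I)·e^(rT) = (318.99 − 6.1391)·e^(0.0475·7/12) = 312.8509 × 1.028096 = 321.6408
Value (long) = (F − K)·e^(−rT) = (321.6408 − 362.63) × 0.972672 = -39.8690
Value = -$39.87

-$39.87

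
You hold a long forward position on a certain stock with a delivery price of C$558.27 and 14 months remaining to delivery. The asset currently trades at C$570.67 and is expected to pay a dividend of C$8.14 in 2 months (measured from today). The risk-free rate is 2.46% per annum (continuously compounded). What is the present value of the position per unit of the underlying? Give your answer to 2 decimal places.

PV(remaining dividends) I = 8.14·e^(−0.0246·2/12) = 8.1067
Current forward F = (S − I)·e^(rT) = (570.67 − 8.1067)·e^(0.0246·14/12) = 562.5633 × 1.029116 = 578.9429
Value (long) = (F − K)·e^(−rT) = (578.9429 − 558.27) × 0.971708 = 20.0880
Value = C$20.09

C$20.09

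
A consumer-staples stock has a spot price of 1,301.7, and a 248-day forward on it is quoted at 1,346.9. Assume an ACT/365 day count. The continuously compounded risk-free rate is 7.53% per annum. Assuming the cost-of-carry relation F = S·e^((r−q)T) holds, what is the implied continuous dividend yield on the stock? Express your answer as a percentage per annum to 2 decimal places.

2.51%

From F = S·e^((r−q)T): (r − q) = ln(F/S)/T
ln(1346.9/1301.7) = ln(1.034724) = 0.034135
(r − q) = 0.034135 / (248/365) = 0.050239
q = r − ln(F/S)/T = 0.0753 − 0.050239 = 0.025061
q = 2.51%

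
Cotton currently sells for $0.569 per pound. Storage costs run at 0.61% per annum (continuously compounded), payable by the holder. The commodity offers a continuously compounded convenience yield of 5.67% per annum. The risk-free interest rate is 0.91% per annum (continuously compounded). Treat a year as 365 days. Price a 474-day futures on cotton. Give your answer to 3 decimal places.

Net carry = r + u − y = 0.0091 + 0.0061 − 0.0567 = -0.0415
F = S·e^((r+u−y)T) = 0.569 · e^(-0.0415 × 474/365) = 0.569 · e^-0.053893
= 0.569 × 0.947533 = $0.539 per pound

$0.539 per pound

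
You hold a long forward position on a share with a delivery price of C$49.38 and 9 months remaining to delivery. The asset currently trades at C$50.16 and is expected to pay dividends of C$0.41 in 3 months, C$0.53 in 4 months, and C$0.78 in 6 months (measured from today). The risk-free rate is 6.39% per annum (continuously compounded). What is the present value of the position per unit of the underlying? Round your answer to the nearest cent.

C$1.41

PV(remaining dividends) I = 0.41·e^(−0.0639·3/12) + 0.53·e^(−0.0639·4/12) + 0.78·e^(−0.0639·6/12) = 1.6778
Current forward F = (S − I)·e^(rT) = (50.16 − 1.6778)·e^(0.0639·9/12) = 48.4822 × 1.049092 = 50.8623
Value (long) = (F − K)·e^(−rT) = (50.8623 − 49.38) × 0.953205 = 1.4129
Value = C$1.41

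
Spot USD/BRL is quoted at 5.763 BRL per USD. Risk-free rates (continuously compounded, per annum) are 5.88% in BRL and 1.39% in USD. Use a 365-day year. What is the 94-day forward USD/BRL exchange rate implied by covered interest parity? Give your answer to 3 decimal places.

F = S·e^((r_BRL − r_USD)T) = 5.763 · e^((0.0588 − 0.0139) × 94/365)
= 5.763 · e^0.011563 = 5.763 × 1.011630
F = 5.830 BRL per USD

5.830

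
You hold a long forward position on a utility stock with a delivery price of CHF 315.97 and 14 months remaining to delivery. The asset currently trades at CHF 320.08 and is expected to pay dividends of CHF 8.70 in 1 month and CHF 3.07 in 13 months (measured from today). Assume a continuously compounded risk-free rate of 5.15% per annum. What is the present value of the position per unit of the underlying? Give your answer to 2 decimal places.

CHF 10.97

PV(remaining dividends) I = 8.70·e^(−0.0515·1/12) + 3.07·e^(−0.0515·13/12) = 11.5662
Current forward F = (S − I)·e^(rT) = (320.08 − 11.5662)·e^(0.0515·14/12) = 308.5138 × 1.061925 = 327.6185
Value (long) = (F − K)·e^(−rT) = (327.6185 − 315.97) × 0.941686 = 10.9692
Value = CHF 10.97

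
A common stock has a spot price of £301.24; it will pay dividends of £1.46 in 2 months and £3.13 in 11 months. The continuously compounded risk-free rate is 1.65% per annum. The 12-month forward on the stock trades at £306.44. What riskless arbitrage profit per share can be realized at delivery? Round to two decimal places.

£4.80 per share

PV(dividends) I = 1.46·e^(−0.0165·2/12) + 3.13·e^(−0.0165·11/12) = 4.5390
Fair forward F* = (S − I)·e^(rT) = (301.24 − 4.5390)·e^0.016500 = 296.7010 × 1.016637 = 301.6372
Market £306.44 > fair 301.6372: forward overpriced → cash-and-carry (borrow at r, buy the stock and collect the dividends, short the forward).
Profit at T = |F_mkt − F*| = |306.44 − 301.6372| = £4.80 per share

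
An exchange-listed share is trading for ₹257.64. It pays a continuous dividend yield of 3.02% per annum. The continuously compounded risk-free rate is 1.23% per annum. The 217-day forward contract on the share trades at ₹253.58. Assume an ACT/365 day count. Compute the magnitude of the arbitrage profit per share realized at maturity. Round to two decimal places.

₹1.33 per share

Fair forward: F* = S·e^(carry·T), with carry = (r − q) = 0.0123 − 0.0302 = -0.0179
F* = 257.64 · e^(-0.0179 × 217/365) = 257.64 · e^-0.010642 = 257.64 × 0.989414 = ₹254.9126
Market ₹253.58 < fair ₹254.9126: forward underpriced → reverse cash-and-carry (short spot, go long the forward).
At maturity, profit = |F_mkt − F*| = |253.58 − 254.9126| = ₹1.33 per share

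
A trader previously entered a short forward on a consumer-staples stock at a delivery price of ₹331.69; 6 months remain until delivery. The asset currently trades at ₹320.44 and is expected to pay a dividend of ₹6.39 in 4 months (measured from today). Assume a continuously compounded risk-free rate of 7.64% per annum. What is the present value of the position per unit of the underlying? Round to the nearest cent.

PV(remaining dividends) I = 6.39·e^(−0.0764·4/12) = 6.2293
Current forward F = (S − I)·e^(rT) = (320.44 − 6.2293)·e^(0.0764·6/12) = 314.2107 × 1.038939 = 326.4458
Value (long) = (F − K)·e^(−rT) = (326.4458 − 331.69) × 0.962520 = -5.0476
Short position value = −(long value) = ₹5.05

₹5.05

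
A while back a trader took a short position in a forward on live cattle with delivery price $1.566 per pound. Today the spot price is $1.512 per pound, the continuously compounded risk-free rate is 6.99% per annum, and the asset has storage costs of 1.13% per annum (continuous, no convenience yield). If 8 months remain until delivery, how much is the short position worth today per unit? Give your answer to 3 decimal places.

-$0.029 per pound

Current fair forward for the remaining 8 months: F = S·e^((r + u)·T), (r + u) = 0.0699 + 0.0113 = 0.0812
F = 1.512 · e^(0.0812 × 8/12) = 1.512 × 1.055625 = 1.5961
Value of long forward = (F − K)·e^(−rT) = (1.5961 − 1.566) · e^(−0.0699·8/12)
= 0.0301 × 0.954469 = 0.029
Short position value = −(long value) = -$0.029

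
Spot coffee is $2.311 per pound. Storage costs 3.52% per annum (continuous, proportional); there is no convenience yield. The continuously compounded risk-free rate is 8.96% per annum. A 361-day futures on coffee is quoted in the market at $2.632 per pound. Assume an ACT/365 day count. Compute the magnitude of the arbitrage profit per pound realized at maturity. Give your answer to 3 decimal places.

Fair futures: F* = S·e^(carry·T), with carry = (r + u) = 0.0896 + 0.0352 = 0.1248
F* = 2.311 · e^(0.1248 × 361/365) = 2.311 · e^0.123432 = 2.311 × 1.131373 = $2.6146
Market $2.632 > fair $2.6146: forward overpriced → cash-and-carry (buy spot, short the forward).
At maturity, profit = |F_mkt − F*| = |2.632 − 2.6146| = $0.017 per pound

$0.017 per pound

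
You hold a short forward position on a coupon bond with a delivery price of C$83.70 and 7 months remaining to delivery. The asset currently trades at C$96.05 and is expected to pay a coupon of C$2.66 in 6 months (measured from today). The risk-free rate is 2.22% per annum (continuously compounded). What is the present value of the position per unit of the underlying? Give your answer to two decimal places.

-C$10.80

PV(remaining coupons) I = 2.66·e^(−0.0222·6/12) = 2.6306
Current forward F = (S − I)·e^(rT) = (96.05 − 2.6306)·e^(0.0222·7/12) = 93.4194 × 1.013034 = 94.6370
Value (long) = (F − K)·e^(−rT) = (94.6370 − 83.70) × 0.987133 = 10.7963
Short position value = −(long value) = -C$10.80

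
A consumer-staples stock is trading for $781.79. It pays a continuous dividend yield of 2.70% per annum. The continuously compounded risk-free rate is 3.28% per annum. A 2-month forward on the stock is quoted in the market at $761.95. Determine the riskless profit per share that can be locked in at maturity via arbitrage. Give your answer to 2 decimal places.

Fair forward: F* = S·e^(carry·T), with carry = (r − q) = 0.0328 − 0.0270 = 0.0058
F* = 781.79 · e^(0.0058 × 2/12) = 781.79 · e^0.000967 = 781.79 × 1.000967 = $782.5460
Market $761.95 < fair $782.5460: forward underpriced → reverse cash-and-carry (short spot, go long the forward).
At maturity, profit = |F_mkt − F*| = |761.95 − 782.5460| = $20.60 per share

$20.60 per share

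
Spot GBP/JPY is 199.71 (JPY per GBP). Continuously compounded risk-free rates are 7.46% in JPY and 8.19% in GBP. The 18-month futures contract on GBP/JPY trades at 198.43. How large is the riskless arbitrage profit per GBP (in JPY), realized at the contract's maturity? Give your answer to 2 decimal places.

0.89 per GBP (in JPY)

Fair futures: F* = S·e^(carry·T), with carry = (r_JPY − r_GBP) = 0.0746 − 0.0819 = -0.0073
F* = 199.71 · e^(-0.0073 × 18/12) = 199.71 · e^-0.010950 = 199.71 × 0.989110 = 197.5352
Market 198.43 > fair 197.5352: forward overpriced → cash-and-carry (buy spot, short the forward).
At maturity, profit = |F_mkt − F*| = |198.43 − 197.5352| = 0.89 per GBP (in JPY)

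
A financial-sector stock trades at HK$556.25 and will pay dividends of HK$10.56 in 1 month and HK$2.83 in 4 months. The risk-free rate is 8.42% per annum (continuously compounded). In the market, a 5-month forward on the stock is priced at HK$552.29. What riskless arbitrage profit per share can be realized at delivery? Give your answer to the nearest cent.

HK$10.11 per share

PV(dividends) I = 10.56·e^(−0.0842·1/12) + 2.83·e^(−0.0842·4/12) = 13.2378
Fair forward F* = (S − I)·e^(rT) = (556.25 − 13.2378)·e^0.035083 = 543.0122 × 1.035706 = 562.4010
Market HK$552.29 < fair 562.4010: forward underpriced → reverse cash-and-carry (short the stock, invest proceeds at r, pay the dividends, go long the forward).
Profit at T = |F_mkt − F*| = |552.29 − 562.4010| = HK$10.11 per share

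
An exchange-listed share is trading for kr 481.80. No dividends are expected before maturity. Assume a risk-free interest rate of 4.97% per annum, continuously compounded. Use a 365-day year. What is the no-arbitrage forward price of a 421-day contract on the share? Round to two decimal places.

kr 510.23

F = S·e^(rT) = 481.80 · e^(0.0497 × 421/365)
= 481.80 · e^0.057325 = 481.80 × 1.059000
F = kr 510.23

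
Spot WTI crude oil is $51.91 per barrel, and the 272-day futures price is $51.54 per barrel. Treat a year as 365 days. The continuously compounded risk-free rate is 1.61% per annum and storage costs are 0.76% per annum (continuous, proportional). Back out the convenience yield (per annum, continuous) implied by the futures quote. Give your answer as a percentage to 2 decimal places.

3.33%

F = S·e^((r+u−y)T) ⇒ (r+u−y) = ln(F/S)/T
ln(51.54/51.91) = -0.007153; /T ⇒ -0.009599
y = r + u − ln(F/S)/T = 0.0161 + 0.0076 + 0.009599 = 0.033299
y = 3.33%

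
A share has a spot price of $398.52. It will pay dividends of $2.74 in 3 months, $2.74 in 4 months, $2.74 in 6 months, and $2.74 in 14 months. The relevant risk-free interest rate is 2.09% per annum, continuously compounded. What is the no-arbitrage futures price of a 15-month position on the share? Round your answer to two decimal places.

PV(dividends) I = 2.74·e^(−0.0209·3/12) + 2.74·e^(−0.0209·4/12) + 2.74·e^(−0.0209·6/12) + 2.74·e^(−0.0209·14/12)
I = 2.7257 + 2.7210 + 2.7115 + 2.6740 = 10.8322
F = (S − I)·e^(rT) = (398.52 − 10.8322) · e^(0.0209·15/12)
= 387.6878 · e^0.026125 = 387.6878 × 1.026469 = $397.95

$397.95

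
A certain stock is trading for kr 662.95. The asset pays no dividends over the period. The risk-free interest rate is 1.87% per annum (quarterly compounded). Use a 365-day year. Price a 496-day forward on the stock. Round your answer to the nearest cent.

kr 679.97

F = S · (1+r/4)^(4T)
= 662.95 × 1.025676
F = kr 679.97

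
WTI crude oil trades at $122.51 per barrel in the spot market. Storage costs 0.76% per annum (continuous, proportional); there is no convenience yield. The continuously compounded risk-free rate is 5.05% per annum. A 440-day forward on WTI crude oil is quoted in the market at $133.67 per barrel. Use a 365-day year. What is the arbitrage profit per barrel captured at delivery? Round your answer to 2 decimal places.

$2.27 per barrel

Fair forward: F* = S·e^(carry·T), with carry = (r + u) = 0.0505 + 0.0076 = 0.0581
F* = 122.51 · e^(0.0581 × 440/365) = 122.51 · e^0.070038 = 122.51 × 1.072549 = $131.3980
Market $133.67 > fair $131.3980: forward overpriced → cash-and-carry (buy spot, short the forward).
At maturity, profit = |F_mkt − F*| = |133.67 − 131.3980| = $2.27 per barrel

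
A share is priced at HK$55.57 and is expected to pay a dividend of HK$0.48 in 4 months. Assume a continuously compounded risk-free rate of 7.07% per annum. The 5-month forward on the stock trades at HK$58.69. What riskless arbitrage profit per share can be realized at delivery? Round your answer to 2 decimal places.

HK$1.94 per share

PV(dividends) I = 0.48·e^(−0.0707·4/12) = 0.4688
Fair forward F* = (S − I)·e^(rT) = (55.57 − 0.4688)·e^0.029458 = 55.1012 × 1.029896 = 56.7485
Market HK$58.69 > fair 56.7485: forward overpriced → cash-and-carry (borrow at r, buy the stock and collect the dividends, short the forward).
Profit at T = |F_mkt − F*| = |58.69 − 56.7485| = HK$1.94 per share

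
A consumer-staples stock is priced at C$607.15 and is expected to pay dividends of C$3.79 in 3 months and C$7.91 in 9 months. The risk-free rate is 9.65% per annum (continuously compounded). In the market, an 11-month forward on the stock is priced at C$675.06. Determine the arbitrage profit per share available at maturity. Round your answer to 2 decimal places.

PV(dividends) I = 3.79·e^(−0.0965·3/12) + 7.91·e^(−0.0965·9/12) = 11.0574
Fair forward F* = (S − I)·e^(rT) = (607.15 − 11.0574)·e^0.088458 = 596.0926 × 1.092488 = 651.2240
Market C$675.06 > fair 651.2240: forward overpriced → cash-and-carry (borrow at r, buy the stock and collect the dividends, short the forward).
Profit at T = |F_mkt − F*| = |675.06 − 651.2240| = C$23.84 per share

C$23.84 per share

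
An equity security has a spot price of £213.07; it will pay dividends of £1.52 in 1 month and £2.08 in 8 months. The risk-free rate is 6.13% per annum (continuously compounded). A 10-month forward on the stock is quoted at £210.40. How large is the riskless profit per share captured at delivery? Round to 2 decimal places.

PV(dividends) I = 1.52·e^(−0.0613·1/12) + 2.08·e^(−0.0613·8/12) = 3.5090
Fair forward F* = (S − I)·e^(rT) = (213.07 − 3.5090)·e^0.051083 = 209.5610 × 1.052410 = 220.5441
Market £210.40 < fair 220.5441: forward underpriced → reverse cash-and-carry (short the stock, invest proceeds at r, pay the dividends, go long the forward).
Profit at T = |F_mkt − F*| = |210.40 − 220.5441| = £10.14 per share

£10.14 per share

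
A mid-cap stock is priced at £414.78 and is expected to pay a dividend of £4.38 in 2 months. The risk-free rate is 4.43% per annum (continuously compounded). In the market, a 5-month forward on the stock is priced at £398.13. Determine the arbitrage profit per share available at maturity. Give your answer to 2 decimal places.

PV(dividends) I = 4.38·e^(−0.0443·2/12) = 4.3478
Fair forward F* = (S − I)·e^(rT) = (414.78 − 4.3478)·e^0.018458 = 410.4322 × 1.018629 = 418.0781
Market £398.13 < fair 418.0781: forward underpriced → reverse cash-and-carry (short the stock, invest proceeds at r, pay the dividends, go long the forward).
Profit at T = |F_mkt − F*| = |398.13 − 418.0781| = £19.95 per share

£19.95 per share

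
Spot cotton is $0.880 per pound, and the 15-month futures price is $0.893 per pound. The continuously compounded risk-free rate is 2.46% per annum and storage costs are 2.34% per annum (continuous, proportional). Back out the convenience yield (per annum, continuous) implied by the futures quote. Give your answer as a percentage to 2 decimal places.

F = S·e^((r+u−y)T) ⇒ (r+u−y) = ln(F/S)/T
ln(0.893/0.880) = 0.014665; /T ⇒ 0.011732
y = r + u − ln(F/S)/T = 0.0246 + 0.0234 − 0.011732 = 0.036268
y = 3.63%

3.63%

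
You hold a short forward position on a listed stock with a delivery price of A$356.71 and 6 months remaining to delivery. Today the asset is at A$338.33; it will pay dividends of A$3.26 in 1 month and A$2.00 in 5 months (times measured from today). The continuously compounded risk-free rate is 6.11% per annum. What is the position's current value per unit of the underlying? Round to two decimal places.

A$12.84

PV(remaining dividends) I = 3.26·e^(−0.0611·1/12) + 2.00·e^(−0.0611·5/12) = 5.1932
Current forward F = (S − I)·e^(rT) = (338.33 − 5.1932)·e^(0.0611·6/12) = 333.1368 × 1.031021 = 343.4710
Value (long) = (F − K)·e^(−rT) = (343.4710 − 356.71) × 0.969912 = -12.8407
Short position value = −(long value) = A$12.84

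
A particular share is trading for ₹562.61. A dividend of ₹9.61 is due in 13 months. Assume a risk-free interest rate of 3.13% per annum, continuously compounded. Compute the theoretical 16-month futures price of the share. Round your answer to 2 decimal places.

₹576.90

PV(dividends) I = 9.61·e^(−0.0313·13/12)
I = 9.2896
F = (S − I)·e^(rT) = (562.61 − 9.2896) · e^(0.0313·16/12)
= 553.3204 · e^0.041733 = 553.3204 × 1.042616 = ₹576.90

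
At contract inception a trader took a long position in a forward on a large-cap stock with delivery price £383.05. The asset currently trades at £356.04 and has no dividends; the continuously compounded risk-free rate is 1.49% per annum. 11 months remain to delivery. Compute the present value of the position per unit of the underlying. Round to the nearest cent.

-£21.81

Current fair forward for the remaining 11 months: F = S·e^(r·T), r = 0.0149
F = 356.04 · e^(0.0149 × 11/12) = 356.04 × 1.013752 = 360.9363
Value of long forward = (F − K)·e^(−rT) = (360.9363 − 383.05) · e^(−0.0149·11/12)
= -22.1137 × 0.986435 = -21.81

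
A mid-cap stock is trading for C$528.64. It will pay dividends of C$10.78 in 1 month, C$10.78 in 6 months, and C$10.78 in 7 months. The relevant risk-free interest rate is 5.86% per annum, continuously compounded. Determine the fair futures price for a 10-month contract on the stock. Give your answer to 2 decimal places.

PV(dividends) I = 10.78·e^(−0.0586·1/12) + 10.78·e^(−0.0586·6/12) + 10.78·e^(−0.0586·7/12)
I = 10.7275 + 10.4687 + 10.4177 = 31.6139
F = (S − I)·e^(rT) = (528.64 − 31.6139) · e^(0.0586·10/12)
= 497.0261 · e^0.048833 = 497.0261 × 1.050045 = C$521.90

C$521.90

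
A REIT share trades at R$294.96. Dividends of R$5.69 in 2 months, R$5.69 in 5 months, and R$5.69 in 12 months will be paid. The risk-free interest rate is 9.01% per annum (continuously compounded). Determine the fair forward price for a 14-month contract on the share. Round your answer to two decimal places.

R$309.56

PV(dividends) I = 5.69·e^(−0.0901·2/12) + 5.69·e^(−0.0901·5/12) + 5.69·e^(−0.0901·12/12)
I = 5.6052 + 5.4803 + 5.1997 = 16.2852
F = (S − I)·e^(rT) = (294.96 − 16.2852) · e^(0.0901·14/12)
= 278.6748 · e^0.105117 = 278.6748 × 1.110841 = R$309.56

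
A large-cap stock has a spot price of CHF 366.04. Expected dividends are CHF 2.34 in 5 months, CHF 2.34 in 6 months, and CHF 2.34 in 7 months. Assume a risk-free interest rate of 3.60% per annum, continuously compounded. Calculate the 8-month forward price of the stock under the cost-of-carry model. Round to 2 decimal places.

CHF 367.87

PV(dividends) I = 2.34·e^(−0.0360·5/12) + 2.34·e^(−0.0360·6/12) + 2.34·e^(−0.0360·7/12)
I = 2.3052 + 2.2983 + 2.2914 = 6.8949
F = (S − I)·e^(rT) = (366.04 − 6.8949) · e^(0.0360·8/12)
= 359.1451 · e^0.024000 = 359.1451 × 1.024290 = CHF 367.87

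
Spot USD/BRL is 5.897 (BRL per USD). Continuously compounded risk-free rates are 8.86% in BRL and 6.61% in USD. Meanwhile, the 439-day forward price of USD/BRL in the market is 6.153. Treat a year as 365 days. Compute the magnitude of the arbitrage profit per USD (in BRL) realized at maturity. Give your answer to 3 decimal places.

Fair forward: F* = S·e^(carry·T), with carry = (r_BRL − r_USD) = 0.0886 − 0.0661 = 0.0225
F* = 5.897 · e^(0.0225 × 439/365) = 5.897 · e^0.027062 = 5.897 × 1.027432 = 6.0588
Market 6.153 > fair 6.0588: forward overpriced → cash-and-carry (buy spot, short the forward).
At maturity, profit = |F_mkt − F*| = |6.153 − 6.0588| = 0.094 per USD (in BRL)

0.094 per USD (in BRL)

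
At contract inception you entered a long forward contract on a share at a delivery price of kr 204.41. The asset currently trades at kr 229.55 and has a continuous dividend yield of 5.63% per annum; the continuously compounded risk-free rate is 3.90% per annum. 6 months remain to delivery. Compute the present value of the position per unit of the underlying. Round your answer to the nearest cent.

kr 22.72

Current fair forward for the remaining 6 months: F = S·e^((r − q)·T), (r − q) = 0.0390 − 0.0563 = -0.0173
F = 229.55 · e^(-0.0173 × 6/12) = 229.55 × 0.991387 = 227.5729
Value of long forward = (F − K)·e^(−rT) = (227.5729 − 204.41) · e^(−0.0390·6/12)
= 23.1629 × 0.980689 = 22.72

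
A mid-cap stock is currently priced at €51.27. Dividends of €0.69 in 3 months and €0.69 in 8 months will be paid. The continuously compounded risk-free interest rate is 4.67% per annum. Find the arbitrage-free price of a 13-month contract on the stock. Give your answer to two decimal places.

€52.51

PV(dividends) I = 0.69·e^(−0.0467·3/12) + 0.69·e^(−0.0467·8/12)
I = 0.6820 + 0.6688 = 1.3508
F = (S − I)·e^(rT) = (51.27 − 1.3508) · e^(0.0467·13/12)
= 49.9192 · e^0.050592 = 49.9192 × 1.051894 = €52.51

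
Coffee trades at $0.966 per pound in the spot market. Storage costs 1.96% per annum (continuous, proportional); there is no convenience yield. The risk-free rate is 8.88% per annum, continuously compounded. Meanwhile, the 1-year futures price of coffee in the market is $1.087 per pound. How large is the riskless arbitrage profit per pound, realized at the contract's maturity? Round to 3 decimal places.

$0.010 per pound

Fair futures: F* = S·e^(carry·T), with carry = (r + u) = 0.0888 + 0.0196 = 0.1084
F* = 0.966 · e^(0.1084 × 1) = 0.966 · e^0.108400 = 0.966 × 1.114493 = $1.0766
Market $1.087 > fair $1.0766: forward overpriced → cash-and-carry (buy spot, short the forward).
At maturity, profit = |F_mkt − F*| = |1.087 − 1.0766| = $0.010 per pound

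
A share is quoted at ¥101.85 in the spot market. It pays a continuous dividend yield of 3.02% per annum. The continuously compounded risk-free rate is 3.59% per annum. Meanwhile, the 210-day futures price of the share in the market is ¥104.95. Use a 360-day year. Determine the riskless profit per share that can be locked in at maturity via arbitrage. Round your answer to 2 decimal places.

Fair futures: F* = S·e^(carry·T), with carry = (r − q) = 0.0359 − 0.0302 = 0.0057
F* = 101.85 · e^(0.0057 × 210/360) = 101.85 · e^0.003325 = 101.85 × 1.003331 = ¥102.1893
Market ¥104.95 > fair ¥102.1893: forward overpriced → cash-and-carry (buy spot, short the forward).
At maturity, profit = |F_mkt − F*| = |104.95 − 102.1893| = ¥2.76 per share

¥2.76 per share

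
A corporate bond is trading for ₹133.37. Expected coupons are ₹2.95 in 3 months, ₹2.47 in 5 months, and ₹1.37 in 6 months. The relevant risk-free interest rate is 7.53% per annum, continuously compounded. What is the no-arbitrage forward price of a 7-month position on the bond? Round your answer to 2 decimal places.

PV(coupons) I = 2.95·e^(−0.0753·3/12) + 2.47·e^(−0.0753·5/12) + 1.37·e^(−0.0753·6/12)
I = 2.8950 + 2.3937 + 1.3194 = 6.6081
F = (S − I)·e^(rT) = (133.37 − 6.6081) · e^(0.0753·7/12)
= 126.7619 · e^0.043925 = 126.7619 × 1.044904 = ₹132.45

₹132.45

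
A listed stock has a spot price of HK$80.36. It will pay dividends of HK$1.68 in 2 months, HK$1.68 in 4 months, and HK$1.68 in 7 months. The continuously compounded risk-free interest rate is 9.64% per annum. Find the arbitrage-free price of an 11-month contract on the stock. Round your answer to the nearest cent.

HK$82.47

PV(dividends) I = 1.68·e^(−0.0964·2/12) + 1.68·e^(−0.0964·4/12) + 1.68·e^(−0.0964·7/12)
I = 1.6532 + 1.6269 + 1.5881 = 4.8682
F = (S − I)·e^(rT) = (80.36 − 4.8682) · e^(0.0964·11/12)
= 75.4918 · e^0.088367 = 75.4918 × 1.092389 = HK$82.47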